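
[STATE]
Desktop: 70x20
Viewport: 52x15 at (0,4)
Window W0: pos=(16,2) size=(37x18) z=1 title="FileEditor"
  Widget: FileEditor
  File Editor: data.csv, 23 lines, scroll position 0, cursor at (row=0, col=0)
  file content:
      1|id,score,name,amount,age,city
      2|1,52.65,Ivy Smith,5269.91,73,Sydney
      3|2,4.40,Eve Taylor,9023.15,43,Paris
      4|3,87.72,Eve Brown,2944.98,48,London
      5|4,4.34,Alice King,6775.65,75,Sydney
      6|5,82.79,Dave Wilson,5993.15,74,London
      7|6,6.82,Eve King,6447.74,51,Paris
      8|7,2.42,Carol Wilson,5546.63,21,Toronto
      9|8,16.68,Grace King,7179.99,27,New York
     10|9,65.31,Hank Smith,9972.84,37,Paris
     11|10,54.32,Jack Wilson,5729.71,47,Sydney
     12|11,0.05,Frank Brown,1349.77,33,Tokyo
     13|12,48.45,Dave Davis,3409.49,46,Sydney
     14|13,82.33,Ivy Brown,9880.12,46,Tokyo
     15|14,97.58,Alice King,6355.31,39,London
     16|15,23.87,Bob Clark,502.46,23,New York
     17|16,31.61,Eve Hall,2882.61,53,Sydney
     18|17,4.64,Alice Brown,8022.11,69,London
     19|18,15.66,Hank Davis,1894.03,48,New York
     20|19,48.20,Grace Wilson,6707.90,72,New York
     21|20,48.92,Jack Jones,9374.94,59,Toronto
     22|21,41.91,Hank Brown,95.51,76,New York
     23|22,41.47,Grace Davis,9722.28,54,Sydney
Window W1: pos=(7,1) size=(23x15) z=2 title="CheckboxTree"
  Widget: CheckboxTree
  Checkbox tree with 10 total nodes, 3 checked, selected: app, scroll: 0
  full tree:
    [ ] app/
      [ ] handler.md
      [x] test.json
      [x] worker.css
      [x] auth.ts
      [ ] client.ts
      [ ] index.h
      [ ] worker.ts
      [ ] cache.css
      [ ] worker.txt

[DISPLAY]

       ┃>[-] app/            ┃──────────────────────
       ┃   [ ] handler.md    ┃,amount,age,city     ▲
       ┃   [x] test.json     ┃mith,5269.91,73,Sydne█
       ┃   [x] worker.css    ┃ylor,9023.15,43,Paris░
       ┃   [x] auth.ts       ┃rown,2944.98,48,Londo░
       ┃   [ ] client.ts     ┃King,6775.65,75,Sydne░
       ┃   [ ] index.h       ┃Wilson,5993.15,74,Lon░
       ┃   [ ] worker.ts     ┃ng,6447.74,51,Paris  ░
       ┃   [ ] cache.css     ┃Wilson,5546.63,21,Tor░
       ┃   [ ] worker.txt    ┃ King,7179.99,27,New ░
       ┃                     ┃Smith,9972.84,37,Pari░
       ┗━━━━━━━━━━━━━━━━━━━━━┛ Wilson,5729.71,47,Sy░
                ┃11,0.05,Frank Brown,1349.77,33,Tok░
                ┃12,48.45,Dave Davis,3409.49,46,Syd░
                ┃13,82.33,Ivy Brown,9880.12,46,Toky▼


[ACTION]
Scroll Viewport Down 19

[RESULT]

       ┃   [ ] handler.md    ┃,amount,age,city     ▲
       ┃   [x] test.json     ┃mith,5269.91,73,Sydne█
       ┃   [x] worker.css    ┃ylor,9023.15,43,Paris░
       ┃   [x] auth.ts       ┃rown,2944.98,48,Londo░
       ┃   [ ] client.ts     ┃King,6775.65,75,Sydne░
       ┃   [ ] index.h       ┃Wilson,5993.15,74,Lon░
       ┃   [ ] worker.ts     ┃ng,6447.74,51,Paris  ░
       ┃   [ ] cache.css     ┃Wilson,5546.63,21,Tor░
       ┃   [ ] worker.txt    ┃ King,7179.99,27,New ░
       ┃                     ┃Smith,9972.84,37,Pari░
       ┗━━━━━━━━━━━━━━━━━━━━━┛ Wilson,5729.71,47,Sy░
                ┃11,0.05,Frank Brown,1349.77,33,Tok░
                ┃12,48.45,Dave Davis,3409.49,46,Syd░
                ┃13,82.33,Ivy Brown,9880.12,46,Toky▼
                ┗━━━━━━━━━━━━━━━━━━━━━━━━━━━━━━━━━━━


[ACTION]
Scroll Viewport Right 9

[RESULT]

  [ ] handler.md    ┃,amount,age,city     ▲┃        
  [x] test.json     ┃mith,5269.91,73,Sydne█┃        
  [x] worker.css    ┃ylor,9023.15,43,Paris░┃        
  [x] auth.ts       ┃rown,2944.98,48,Londo░┃        
  [ ] client.ts     ┃King,6775.65,75,Sydne░┃        
  [ ] index.h       ┃Wilson,5993.15,74,Lon░┃        
  [ ] worker.ts     ┃ng,6447.74,51,Paris  ░┃        
  [ ] cache.css     ┃Wilson,5546.63,21,Tor░┃        
  [ ] worker.txt    ┃ King,7179.99,27,New ░┃        
                    ┃Smith,9972.84,37,Pari░┃        
━━━━━━━━━━━━━━━━━━━━┛ Wilson,5729.71,47,Sy░┃        
       ┃11,0.05,Frank Brown,1349.77,33,Tok░┃        
       ┃12,48.45,Dave Davis,3409.49,46,Syd░┃        
       ┃13,82.33,Ivy Brown,9880.12,46,Toky▼┃        
       ┗━━━━━━━━━━━━━━━━━━━━━━━━━━━━━━━━━━━┛        


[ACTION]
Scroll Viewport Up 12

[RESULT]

                                                    
━━━━━━━━━━━━━━━━━━━━┓                               
CheckboxTree        ┃━━━━━━━━━━━━━━━━━━━━━━┓        
────────────────────┨                      ┃        
[-] app/            ┃──────────────────────┨        
  [ ] handler.md    ┃,amount,age,city     ▲┃        
  [x] test.json     ┃mith,5269.91,73,Sydne█┃        
  [x] worker.css    ┃ylor,9023.15,43,Paris░┃        
  [x] auth.ts       ┃rown,2944.98,48,Londo░┃        
  [ ] client.ts     ┃King,6775.65,75,Sydne░┃        
  [ ] index.h       ┃Wilson,5993.15,74,Lon░┃        
  [ ] worker.ts     ┃ng,6447.74,51,Paris  ░┃        
  [ ] cache.css     ┃Wilson,5546.63,21,Tor░┃        
  [ ] worker.txt    ┃ King,7179.99,27,New ░┃        
                    ┃Smith,9972.84,37,Pari░┃        


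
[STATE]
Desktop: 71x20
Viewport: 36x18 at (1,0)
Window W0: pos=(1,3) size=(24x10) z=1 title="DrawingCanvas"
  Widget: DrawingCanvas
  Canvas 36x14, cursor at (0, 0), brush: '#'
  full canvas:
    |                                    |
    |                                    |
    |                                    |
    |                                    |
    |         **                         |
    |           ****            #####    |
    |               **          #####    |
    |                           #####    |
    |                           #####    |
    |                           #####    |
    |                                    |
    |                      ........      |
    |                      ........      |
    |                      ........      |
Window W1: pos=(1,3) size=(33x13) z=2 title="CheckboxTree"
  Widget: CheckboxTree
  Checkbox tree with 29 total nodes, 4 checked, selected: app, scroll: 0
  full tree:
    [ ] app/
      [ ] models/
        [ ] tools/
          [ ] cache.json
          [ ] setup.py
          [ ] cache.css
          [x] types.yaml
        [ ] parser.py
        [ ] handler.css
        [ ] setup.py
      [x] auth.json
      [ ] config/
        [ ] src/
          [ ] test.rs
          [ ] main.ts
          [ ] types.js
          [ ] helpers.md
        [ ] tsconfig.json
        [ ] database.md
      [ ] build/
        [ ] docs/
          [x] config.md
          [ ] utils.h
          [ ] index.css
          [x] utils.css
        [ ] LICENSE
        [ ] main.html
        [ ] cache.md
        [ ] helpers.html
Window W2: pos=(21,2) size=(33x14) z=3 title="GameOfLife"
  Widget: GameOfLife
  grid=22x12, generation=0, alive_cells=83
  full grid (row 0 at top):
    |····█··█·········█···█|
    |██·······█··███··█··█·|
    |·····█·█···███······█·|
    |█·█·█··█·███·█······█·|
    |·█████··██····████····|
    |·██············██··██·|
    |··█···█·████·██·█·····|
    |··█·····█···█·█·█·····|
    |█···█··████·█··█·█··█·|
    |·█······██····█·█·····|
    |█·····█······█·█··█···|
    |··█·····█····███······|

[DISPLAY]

                                    
                                    
                    ┏━━━━━━━━━━━━━━━
┏━━━━━━━━━━━━━━━━━━━┃ GameOfLife    
┃ CheckboxTree      ┠───────────────
┠───────────────────┃Gen: 0         
┃>[-] app/          ┃██·······█··███
┃   [-] models/     ┃·····█·█···███·
┃     [-] tools/    ┃█·█·█··█·███·█·
┃       [ ] cache.js┃·█████··██····█
┃       [ ] setup.py┃·██············
┃       [ ] cache.cs┃··█···█·████·██
┃       [x] types.ya┃··█·····█···█·█
┃     [ ] parser.py ┃█···█··████·█··
┃     [ ] handler.cs┃·█······██····█
┗━━━━━━━━━━━━━━━━━━━┗━━━━━━━━━━━━━━━
                                    
                                    


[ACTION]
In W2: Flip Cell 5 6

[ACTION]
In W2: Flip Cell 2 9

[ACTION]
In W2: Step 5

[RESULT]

                                    
                                    
                    ┏━━━━━━━━━━━━━━━
┏━━━━━━━━━━━━━━━━━━━┃ GameOfLife    
┃ CheckboxTree      ┠───────────────
┠───────────────────┃Gen: 5         
┃>[-] app/          ┃··········█·█··
┃   [-] models/     ┃··········████·
┃     [-] tools/    ┃···██······███·
┃       [ ] cache.js┃···██········█·
┃       [ ] setup.py┃·██··█·····█·█·
┃       [ ] cache.cs┃·█···█······██·
┃       [x] types.ya┃·····█····█·█·█
┃     [ ] parser.py ┃·█············█
┃     [ ] handler.cs┃·█······█······
┗━━━━━━━━━━━━━━━━━━━┗━━━━━━━━━━━━━━━
                                    
                                    


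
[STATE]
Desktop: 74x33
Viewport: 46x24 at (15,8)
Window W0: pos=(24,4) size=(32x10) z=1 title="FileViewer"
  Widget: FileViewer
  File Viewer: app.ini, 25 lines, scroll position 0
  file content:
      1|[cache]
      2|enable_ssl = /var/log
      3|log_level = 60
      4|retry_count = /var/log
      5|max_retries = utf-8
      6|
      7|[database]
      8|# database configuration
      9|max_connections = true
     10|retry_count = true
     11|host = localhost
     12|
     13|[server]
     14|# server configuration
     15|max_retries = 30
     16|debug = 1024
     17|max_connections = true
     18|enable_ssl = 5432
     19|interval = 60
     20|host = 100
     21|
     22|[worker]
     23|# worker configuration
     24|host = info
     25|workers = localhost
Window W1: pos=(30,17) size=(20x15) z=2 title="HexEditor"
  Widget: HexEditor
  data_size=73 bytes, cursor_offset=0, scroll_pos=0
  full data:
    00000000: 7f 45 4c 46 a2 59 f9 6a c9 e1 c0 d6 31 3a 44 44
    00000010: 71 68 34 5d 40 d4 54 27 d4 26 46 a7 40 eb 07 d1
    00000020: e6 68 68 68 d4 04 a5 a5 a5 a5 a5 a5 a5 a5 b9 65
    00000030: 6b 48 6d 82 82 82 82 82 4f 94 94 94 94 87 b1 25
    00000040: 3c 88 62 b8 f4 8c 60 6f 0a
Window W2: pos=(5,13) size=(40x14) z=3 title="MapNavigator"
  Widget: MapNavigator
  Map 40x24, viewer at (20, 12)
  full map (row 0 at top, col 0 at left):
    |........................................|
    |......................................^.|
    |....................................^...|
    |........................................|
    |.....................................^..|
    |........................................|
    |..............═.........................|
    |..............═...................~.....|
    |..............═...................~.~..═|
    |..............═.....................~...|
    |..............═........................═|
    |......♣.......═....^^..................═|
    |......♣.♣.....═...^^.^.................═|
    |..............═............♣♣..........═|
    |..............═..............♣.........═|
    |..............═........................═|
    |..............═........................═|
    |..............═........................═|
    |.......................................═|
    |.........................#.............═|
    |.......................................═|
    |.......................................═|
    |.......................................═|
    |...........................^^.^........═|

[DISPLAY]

         ┃enable_ssl = /var/log        █┃     
         ┃log_level = 60               ░┃     
         ┃retry_count = /var/log       ░┃     
         ┃max_retries = utf-8          ░┃     
         ┃                             ▼┃     
━━━━━━━━━━━━━━━━━━━━━━━━━━━━━┓━━━━━━━━━━┛     
ator                         ┃                
─────────────────────────────┨                
....═...................~....┃                
....═...................~.~..┃━━━━┓           
....═.....................~..┃    ┃           
....═........................┃────┨           
....═....^^..................┃5 4c┃           
....═...^^@^.................┃8 34┃           
....═............♣♣..........┃8 68┃           
....═..............♣.........┃8 6d┃           
....═........................┃8 62┃           
....═........................┃    ┃           
━━━━━━━━━━━━━━━━━━━━━━━━━━━━━┛    ┃           
               ┃                  ┃           
               ┃                  ┃           
               ┃                  ┃           
               ┃                  ┃           
               ┗━━━━━━━━━━━━━━━━━━┛           


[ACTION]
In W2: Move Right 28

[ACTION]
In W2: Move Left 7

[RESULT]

         ┃enable_ssl = /var/log        █┃     
         ┃log_level = 60               ░┃     
         ┃retry_count = /var/log       ░┃     
         ┃max_retries = utf-8          ░┃     
         ┃                             ▼┃     
━━━━━━━━━━━━━━━━━━━━━━━━━━━━━┓━━━━━━━━━━┛     
ator                         ┃                
─────────────────────────────┨                
............~.....           ┃                
............~.~..═           ┃━━━━┓           
..............~...           ┃    ┃           
.................═           ┃────┨           
.................═           ┃5 4c┃           
..........@......═           ┃8 34┃           
.....♣♣..........═           ┃8 68┃           
.......♣.........═           ┃8 6d┃           
.................═           ┃8 62┃           
.................═           ┃    ┃           
━━━━━━━━━━━━━━━━━━━━━━━━━━━━━┛    ┃           
               ┃                  ┃           
               ┃                  ┃           
               ┃                  ┃           
               ┃                  ┃           
               ┗━━━━━━━━━━━━━━━━━━┛           


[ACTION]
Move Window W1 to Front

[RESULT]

         ┃enable_ssl = /var/log        █┃     
         ┃log_level = 60               ░┃     
         ┃retry_count = /var/log       ░┃     
         ┃max_retries = utf-8          ░┃     
         ┃                             ▼┃     
━━━━━━━━━━━━━━━━━━━━━━━━━━━━━┓━━━━━━━━━━┛     
ator                         ┃                
─────────────────────────────┨                
............~.....           ┃                
............~.~┏━━━━━━━━━━━━━━━━━━┓           
..............~┃ HexEditor        ┃           
...............┠──────────────────┨           
...............┃00000000  7F 45 4c┃           
..........@....┃00000010  71 68 34┃           
.....♣♣........┃00000020  e6 68 68┃           
.......♣.......┃00000030  6b 48 6d┃           
...............┃00000040  3c 88 62┃           
...............┃                  ┃           
━━━━━━━━━━━━━━━┃                  ┃           
               ┃                  ┃           
               ┃                  ┃           
               ┃                  ┃           
               ┃                  ┃           
               ┗━━━━━━━━━━━━━━━━━━┛           


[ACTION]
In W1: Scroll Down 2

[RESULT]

         ┃enable_ssl = /var/log        █┃     
         ┃log_level = 60               ░┃     
         ┃retry_count = /var/log       ░┃     
         ┃max_retries = utf-8          ░┃     
         ┃                             ▼┃     
━━━━━━━━━━━━━━━━━━━━━━━━━━━━━┓━━━━━━━━━━┛     
ator                         ┃                
─────────────────────────────┨                
............~.....           ┃                
............~.~┏━━━━━━━━━━━━━━━━━━┓           
..............~┃ HexEditor        ┃           
...............┠──────────────────┨           
...............┃00000020  e6 68 68┃           
..........@....┃00000030  6b 48 6d┃           
.....♣♣........┃00000040  3c 88 62┃           
.......♣.......┃                  ┃           
...............┃                  ┃           
...............┃                  ┃           
━━━━━━━━━━━━━━━┃                  ┃           
               ┃                  ┃           
               ┃                  ┃           
               ┃                  ┃           
               ┃                  ┃           
               ┗━━━━━━━━━━━━━━━━━━┛           


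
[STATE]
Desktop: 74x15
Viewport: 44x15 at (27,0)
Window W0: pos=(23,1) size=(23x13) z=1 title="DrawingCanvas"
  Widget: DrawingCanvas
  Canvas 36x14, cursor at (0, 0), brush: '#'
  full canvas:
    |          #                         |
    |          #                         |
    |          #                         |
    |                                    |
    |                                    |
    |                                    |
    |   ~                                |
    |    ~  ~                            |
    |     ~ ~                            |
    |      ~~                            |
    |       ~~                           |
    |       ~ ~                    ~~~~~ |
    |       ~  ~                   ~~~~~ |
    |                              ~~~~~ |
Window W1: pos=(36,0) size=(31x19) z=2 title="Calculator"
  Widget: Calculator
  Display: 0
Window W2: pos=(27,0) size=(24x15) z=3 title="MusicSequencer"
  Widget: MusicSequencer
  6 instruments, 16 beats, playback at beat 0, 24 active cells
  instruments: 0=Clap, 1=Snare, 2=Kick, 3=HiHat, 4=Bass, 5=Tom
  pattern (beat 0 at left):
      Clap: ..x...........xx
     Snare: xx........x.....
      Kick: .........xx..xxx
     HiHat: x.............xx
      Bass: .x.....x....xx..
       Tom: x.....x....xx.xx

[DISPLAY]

┏━━━━━━━━━━━━━━━━━━━━━━┓━━━━━━━━━━━━━━━┓    
┃ MusicSequencer       ┃               ┃    
┠──────────────────────┨───────────────┨    
┃      ▼123456789012345┃              0┃    
┃  Clap··█···········██┃──┐            ┃    
┃ Snare██········█·····┃÷ │            ┃    
┃  Kick·········██··███┃──┤            ┃    
┃ HiHat█·············██┃× │            ┃    
┃  Bass·█·····█····██··┃──┤            ┃    
┃   Tom█·····█····██·██┃- │            ┃    
┃                      ┃──┤            ┃    
┃                      ┃+ │            ┃    
┃                      ┃──┤            ┃    
┃                      ┃M+│            ┃    
┗━━━━━━━━━━━━━━━━━━━━━━┛──┘            ┃    


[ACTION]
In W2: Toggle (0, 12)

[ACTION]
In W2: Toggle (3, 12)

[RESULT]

┏━━━━━━━━━━━━━━━━━━━━━━┓━━━━━━━━━━━━━━━┓    
┃ MusicSequencer       ┃               ┃    
┠──────────────────────┨───────────────┨    
┃      ▼123456789012345┃              0┃    
┃  Clap··█·········█·██┃──┐            ┃    
┃ Snare██········█·····┃÷ │            ┃    
┃  Kick·········██··███┃──┤            ┃    
┃ HiHat█···········█·██┃× │            ┃    
┃  Bass·█·····█····██··┃──┤            ┃    
┃   Tom█·····█····██·██┃- │            ┃    
┃                      ┃──┤            ┃    
┃                      ┃+ │            ┃    
┃                      ┃──┤            ┃    
┃                      ┃M+│            ┃    
┗━━━━━━━━━━━━━━━━━━━━━━┛──┘            ┃    


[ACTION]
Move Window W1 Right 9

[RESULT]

┏━━━━━━━━━━━━━━━━━━━━━━┓━━━━━━━━━━━━━━━━━━━━
┃ MusicSequencer       ┃ator                
┠──────────────────────┨────────────────────
┃      ▼123456789012345┃                    
┃  Clap··█·········█·██┃─┬───┬───┐          
┃ Snare██········█·····┃ │ 9 │ ÷ │          
┃  Kick·········██··███┃─┼───┼───┤          
┃ HiHat█···········█·██┃ │ 6 │ × │          
┃  Bass·█·····█····██··┃─┼───┼───┤          
┃   Tom█·····█····██·██┃ │ 3 │ - │          
┃                      ┃─┼───┼───┤          
┃                      ┃ │ = │ + │          
┃                      ┃─┼───┼───┤          
┃                      ┃C│ MR│ M+│          
┗━━━━━━━━━━━━━━━━━━━━━━┛─┴───┴───┘          


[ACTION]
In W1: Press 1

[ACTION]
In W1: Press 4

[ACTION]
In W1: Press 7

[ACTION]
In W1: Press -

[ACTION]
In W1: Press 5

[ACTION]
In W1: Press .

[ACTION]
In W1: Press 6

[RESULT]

┏━━━━━━━━━━━━━━━━━━━━━━┓━━━━━━━━━━━━━━━━━━━━
┃ MusicSequencer       ┃ator                
┠──────────────────────┨────────────────────
┃      ▼123456789012345┃                   5
┃  Clap··█·········█·██┃─┬───┬───┐          
┃ Snare██········█·····┃ │ 9 │ ÷ │          
┃  Kick·········██··███┃─┼───┼───┤          
┃ HiHat█···········█·██┃ │ 6 │ × │          
┃  Bass·█·····█····██··┃─┼───┼───┤          
┃   Tom█·····█····██·██┃ │ 3 │ - │          
┃                      ┃─┼───┼───┤          
┃                      ┃ │ = │ + │          
┃                      ┃─┼───┼───┤          
┃                      ┃C│ MR│ M+│          
┗━━━━━━━━━━━━━━━━━━━━━━┛─┴───┴───┘          


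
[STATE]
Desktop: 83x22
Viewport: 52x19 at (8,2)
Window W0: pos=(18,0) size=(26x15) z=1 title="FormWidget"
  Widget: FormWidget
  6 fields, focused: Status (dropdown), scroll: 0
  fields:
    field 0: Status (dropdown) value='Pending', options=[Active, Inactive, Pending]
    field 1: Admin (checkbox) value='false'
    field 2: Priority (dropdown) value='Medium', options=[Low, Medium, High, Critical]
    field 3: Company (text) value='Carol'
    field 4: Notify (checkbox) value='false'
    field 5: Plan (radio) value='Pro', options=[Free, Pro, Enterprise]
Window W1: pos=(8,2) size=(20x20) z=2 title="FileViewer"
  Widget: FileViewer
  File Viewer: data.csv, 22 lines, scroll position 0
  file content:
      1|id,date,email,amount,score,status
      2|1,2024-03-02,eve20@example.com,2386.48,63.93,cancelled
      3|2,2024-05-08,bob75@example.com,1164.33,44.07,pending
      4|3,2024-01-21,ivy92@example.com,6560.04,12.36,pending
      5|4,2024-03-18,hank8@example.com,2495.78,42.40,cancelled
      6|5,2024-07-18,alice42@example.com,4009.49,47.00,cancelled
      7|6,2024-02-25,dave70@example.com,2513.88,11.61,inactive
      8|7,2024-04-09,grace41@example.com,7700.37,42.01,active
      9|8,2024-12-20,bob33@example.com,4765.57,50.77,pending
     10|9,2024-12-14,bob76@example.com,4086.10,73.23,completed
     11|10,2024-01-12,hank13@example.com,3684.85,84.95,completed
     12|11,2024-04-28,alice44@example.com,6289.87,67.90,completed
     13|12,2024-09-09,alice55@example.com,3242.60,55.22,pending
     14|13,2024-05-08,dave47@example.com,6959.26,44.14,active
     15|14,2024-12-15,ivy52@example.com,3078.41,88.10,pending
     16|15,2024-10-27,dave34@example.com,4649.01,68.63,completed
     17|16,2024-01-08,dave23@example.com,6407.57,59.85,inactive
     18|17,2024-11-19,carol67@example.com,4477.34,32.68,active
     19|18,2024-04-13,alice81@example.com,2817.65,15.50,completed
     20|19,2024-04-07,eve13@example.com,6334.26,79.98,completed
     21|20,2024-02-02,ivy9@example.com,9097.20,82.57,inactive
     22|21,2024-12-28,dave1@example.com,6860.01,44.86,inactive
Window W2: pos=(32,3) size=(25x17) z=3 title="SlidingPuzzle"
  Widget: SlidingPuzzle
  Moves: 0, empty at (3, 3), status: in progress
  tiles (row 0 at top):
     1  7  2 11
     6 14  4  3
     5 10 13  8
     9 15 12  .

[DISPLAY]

┏━━━━━━━━━━━━━━━━━━┓───────────────┨                
┃ FileViewer       ┃    ┏━━━━━━━━━━━━━━━━━━━━━━━┓   
┠──────────────────┨    ┃ SlidingPuzzle         ┃   
┃id,date,email,amo▲┃y:  ┠───────────────────────┨   
┃1,2024-03-02,eve2█┃:   ┃┌────┬────┬────┬────┐  ┃   
┃2,2024-05-08,bob7░┃    ┃│  1 │  7 │  2 │ 11 │  ┃   
┃3,2024-01-21,ivy9░┃    ┃├────┼────┼────┼────┤  ┃   
┃4,2024-03-18,hank░┃    ┃│  6 │ 14 │  4 │  3 │  ┃   
┃5,2024-07-18,alic░┃    ┃├────┼────┼────┼────┤  ┃   
┃6,2024-02-25,dave░┃    ┃│  5 │ 10 │ 13 │  8 │  ┃   
┃7,2024-04-09,grac░┃    ┃├────┼────┼────┼────┤  ┃   
┃8,2024-12-20,bob3░┃    ┃│  9 │ 15 │ 12 │    │  ┃   
┃9,2024-12-14,bob7░┃━━━━┃└────┴────┴────┴────┘  ┃   
┃10,2024-01-12,han░┃    ┃Moves: 0               ┃   
┃11,2024-04-28,ali░┃    ┃                       ┃   
┃12,2024-09-09,ali░┃    ┃                       ┃   
┃13,2024-05-08,dav░┃    ┃                       ┃   
┃14,2024-12-15,ivy░┃    ┗━━━━━━━━━━━━━━━━━━━━━━━┛   
┃15,2024-10-27,dav▼┃                                


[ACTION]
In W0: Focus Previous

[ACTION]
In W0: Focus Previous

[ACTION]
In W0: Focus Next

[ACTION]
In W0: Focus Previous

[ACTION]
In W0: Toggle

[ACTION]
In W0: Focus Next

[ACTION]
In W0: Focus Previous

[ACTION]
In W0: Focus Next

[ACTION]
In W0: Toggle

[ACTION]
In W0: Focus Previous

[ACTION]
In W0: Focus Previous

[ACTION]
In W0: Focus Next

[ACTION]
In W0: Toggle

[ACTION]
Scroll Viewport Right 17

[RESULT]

━━┓───────────────┨                                 
  ┃    ┏━━━━━━━━━━━━━━━━━━━━━━━┓                    
──┨    ┃ SlidingPuzzle         ┃                    
o▲┃y:  ┠───────────────────────┨                    
2█┃:   ┃┌────┬────┬────┬────┐  ┃                    
7░┃    ┃│  1 │  7 │  2 │ 11 │  ┃                    
9░┃    ┃├────┼────┼────┼────┤  ┃                    
k░┃    ┃│  6 │ 14 │  4 │  3 │  ┃                    
c░┃    ┃├────┼────┼────┼────┤  ┃                    
e░┃    ┃│  5 │ 10 │ 13 │  8 │  ┃                    
c░┃    ┃├────┼────┼────┼────┤  ┃                    
3░┃    ┃│  9 │ 15 │ 12 │    │  ┃                    
7░┃━━━━┃└────┴────┴────┴────┘  ┃                    
n░┃    ┃Moves: 0               ┃                    
i░┃    ┃                       ┃                    
i░┃    ┃                       ┃                    
v░┃    ┃                       ┃                    
y░┃    ┗━━━━━━━━━━━━━━━━━━━━━━━┛                    
v▼┃                                                 


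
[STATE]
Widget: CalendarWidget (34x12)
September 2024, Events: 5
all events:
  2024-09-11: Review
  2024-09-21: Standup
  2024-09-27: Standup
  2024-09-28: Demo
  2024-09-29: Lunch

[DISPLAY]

          September 2024          
Mo Tu We Th Fr Sa Su              
                   1              
 2  3  4  5  6  7  8              
 9 10 11* 12 13 14 15             
16 17 18 19 20 21* 22             
23 24 25 26 27* 28* 29*           
30                                
                                  
                                  
                                  
                                  


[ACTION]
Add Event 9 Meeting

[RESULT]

          September 2024          
Mo Tu We Th Fr Sa Su              
                   1              
 2  3  4  5  6  7  8              
 9* 10 11* 12 13 14 15            
16 17 18 19 20 21* 22             
23 24 25 26 27* 28* 29*           
30                                
                                  
                                  
                                  
                                  


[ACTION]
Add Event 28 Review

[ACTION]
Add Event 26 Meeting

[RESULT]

          September 2024          
Mo Tu We Th Fr Sa Su              
                   1              
 2  3  4  5  6  7  8              
 9* 10 11* 12 13 14 15            
16 17 18 19 20 21* 22             
23 24 25 26* 27* 28* 29*          
30                                
                                  
                                  
                                  
                                  


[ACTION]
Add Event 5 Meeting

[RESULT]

          September 2024          
Mo Tu We Th Fr Sa Su              
                   1              
 2  3  4  5*  6  7  8             
 9* 10 11* 12 13 14 15            
16 17 18 19 20 21* 22             
23 24 25 26* 27* 28* 29*          
30                                
                                  
                                  
                                  
                                  


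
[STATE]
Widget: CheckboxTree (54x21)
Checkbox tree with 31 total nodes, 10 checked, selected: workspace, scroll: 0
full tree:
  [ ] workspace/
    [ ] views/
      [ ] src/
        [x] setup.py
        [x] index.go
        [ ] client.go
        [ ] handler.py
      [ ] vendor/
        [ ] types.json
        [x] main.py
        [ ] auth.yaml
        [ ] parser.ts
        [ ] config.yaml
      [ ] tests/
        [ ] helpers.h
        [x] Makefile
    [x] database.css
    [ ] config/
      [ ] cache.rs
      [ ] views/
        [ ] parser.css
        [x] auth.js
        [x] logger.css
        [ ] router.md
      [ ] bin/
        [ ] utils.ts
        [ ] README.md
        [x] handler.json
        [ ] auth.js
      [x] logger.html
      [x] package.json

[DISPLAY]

>[-] workspace/                                       
   [-] views/                                         
     [-] src/                                         
       [x] setup.py                                   
       [x] index.go                                   
       [ ] client.go                                  
       [ ] handler.py                                 
     [-] vendor/                                      
       [ ] types.json                                 
       [x] main.py                                    
       [ ] auth.yaml                                  
       [ ] parser.ts                                  
       [ ] config.yaml                                
     [-] tests/                                       
       [ ] helpers.h                                  
       [x] Makefile                                   
   [x] database.css                                   
   [-] config/                                        
     [ ] cache.rs                                     
     [-] views/                                       
       [ ] parser.css                                 


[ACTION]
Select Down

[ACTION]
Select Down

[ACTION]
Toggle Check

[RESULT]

 [-] workspace/                                       
   [-] views/                                         
>    [x] src/                                         
       [x] setup.py                                   
       [x] index.go                                   
       [x] client.go                                  
       [x] handler.py                                 
     [-] vendor/                                      
       [ ] types.json                                 
       [x] main.py                                    
       [ ] auth.yaml                                  
       [ ] parser.ts                                  
       [ ] config.yaml                                
     [-] tests/                                       
       [ ] helpers.h                                  
       [x] Makefile                                   
   [x] database.css                                   
   [-] config/                                        
     [ ] cache.rs                                     
     [-] views/                                       
       [ ] parser.css                                 


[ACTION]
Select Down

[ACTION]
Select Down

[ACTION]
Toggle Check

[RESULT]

 [-] workspace/                                       
   [-] views/                                         
     [-] src/                                         
       [x] setup.py                                   
>      [ ] index.go                                   
       [x] client.go                                  
       [x] handler.py                                 
     [-] vendor/                                      
       [ ] types.json                                 
       [x] main.py                                    
       [ ] auth.yaml                                  
       [ ] parser.ts                                  
       [ ] config.yaml                                
     [-] tests/                                       
       [ ] helpers.h                                  
       [x] Makefile                                   
   [x] database.css                                   
   [-] config/                                        
     [ ] cache.rs                                     
     [-] views/                                       
       [ ] parser.css                                 


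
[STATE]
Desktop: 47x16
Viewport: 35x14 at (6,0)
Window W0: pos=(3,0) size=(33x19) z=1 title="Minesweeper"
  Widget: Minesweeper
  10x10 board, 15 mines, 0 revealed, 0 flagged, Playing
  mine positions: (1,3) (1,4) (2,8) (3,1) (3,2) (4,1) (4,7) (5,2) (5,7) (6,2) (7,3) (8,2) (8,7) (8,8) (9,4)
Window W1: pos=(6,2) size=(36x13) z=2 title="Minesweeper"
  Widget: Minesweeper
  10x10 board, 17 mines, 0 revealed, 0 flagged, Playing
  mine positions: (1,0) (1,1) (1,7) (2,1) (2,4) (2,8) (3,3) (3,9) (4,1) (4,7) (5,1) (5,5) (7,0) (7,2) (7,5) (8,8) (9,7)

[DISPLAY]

━━━━━━━━━━━━━━━━━━━━━━━━━━━━━┓     
inesweeper                   ┃     
┏━━━━━━━━━━━━━━━━━━━━━━━━━━━━━━━━━━
┃ Minesweeper                      
┠──────────────────────────────────
┃■■■■■■■■■■                        
┃■■■■■■■■■■                        
┃■■■■■■■■■■                        
┃■■■■■■■■■■                        
┃■■■■■■■■■■                        
┃■■■■■■■■■■                        
┃■■■■■■■■■■                        
┃■■■■■■■■■■                        
┃■■■■■■■■■■                        


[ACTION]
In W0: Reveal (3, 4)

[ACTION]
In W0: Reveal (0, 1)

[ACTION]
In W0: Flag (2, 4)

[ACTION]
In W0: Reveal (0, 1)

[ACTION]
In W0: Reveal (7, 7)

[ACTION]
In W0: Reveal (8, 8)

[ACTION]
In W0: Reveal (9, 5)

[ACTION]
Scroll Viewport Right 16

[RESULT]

━━━━━━━━━━━━━━━━━━━━━━━┓           
eper                   ┃           
━━━━━━━━━━━━━━━━━━━━━━━━━━━━━┓     
sweeper                      ┃     
─────────────────────────────┨     
■■■■■                        ┃     
■■■■■                        ┃     
■■■■■                        ┃     
■■■■■                        ┃     
■■■■■                        ┃     
■■■■■                        ┃     
■■■■■                        ┃     
■■■■■                        ┃     
■■■■■                        ┃     


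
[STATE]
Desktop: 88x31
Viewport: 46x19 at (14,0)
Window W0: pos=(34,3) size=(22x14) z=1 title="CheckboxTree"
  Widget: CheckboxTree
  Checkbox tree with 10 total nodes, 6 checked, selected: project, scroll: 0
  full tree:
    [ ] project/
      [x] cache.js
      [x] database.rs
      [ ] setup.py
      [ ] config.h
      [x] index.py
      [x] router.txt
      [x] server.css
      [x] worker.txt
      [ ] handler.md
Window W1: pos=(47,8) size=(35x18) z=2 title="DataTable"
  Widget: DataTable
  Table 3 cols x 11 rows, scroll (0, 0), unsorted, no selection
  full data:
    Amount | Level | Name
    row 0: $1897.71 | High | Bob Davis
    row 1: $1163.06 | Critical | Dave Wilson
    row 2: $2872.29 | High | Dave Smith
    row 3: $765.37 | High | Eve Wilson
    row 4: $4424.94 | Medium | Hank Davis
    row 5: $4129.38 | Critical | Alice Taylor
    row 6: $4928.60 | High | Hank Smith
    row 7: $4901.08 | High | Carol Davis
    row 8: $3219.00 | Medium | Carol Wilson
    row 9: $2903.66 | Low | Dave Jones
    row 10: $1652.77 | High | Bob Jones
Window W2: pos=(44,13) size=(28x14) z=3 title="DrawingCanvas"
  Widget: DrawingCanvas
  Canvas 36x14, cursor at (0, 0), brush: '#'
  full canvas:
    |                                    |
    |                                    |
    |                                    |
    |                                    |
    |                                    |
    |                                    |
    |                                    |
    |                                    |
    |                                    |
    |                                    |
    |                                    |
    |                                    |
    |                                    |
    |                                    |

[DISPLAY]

                                              
                                              
                                              
                    ┏━━━━━━━━━━━━━━━━━━━━┓    
                    ┃ CheckboxTree       ┃    
                    ┠────────────────────┨    
                    ┃>[-] project/       ┃    
                    ┃   [x] cache.js     ┃    
                    ┃   [x] datab┏━━━━━━━━━━━━
                    ┃   [ ] setup┃ DataTable  
                    ┃   [ ] confi┠────────────
                    ┃   [x] index┃Amount  │Lev
                    ┃   [x] route┃────────┼───
                    ┃   [x] se┏━━━━━━━━━━━━━━━
                    ┃   [x] wo┃ DrawingCanvas 
                    ┃   [ ] ha┠───────────────
                    ┗━━━━━━━━━┃+              
                              ┃               
                              ┃               


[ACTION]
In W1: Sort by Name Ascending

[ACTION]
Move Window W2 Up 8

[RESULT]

                                              
                                              
                                              
                    ┏━━━━━━━━━━━━━━━━━━━━┓    
                    ┃ CheckboxTree       ┃    
                    ┠─────────┏━━━━━━━━━━━━━━━
                    ┃>[-] proj┃ DrawingCanvas 
                    ┃   [x] ca┠───────────────
                    ┃   [x] da┃+              
                    ┃   [ ] se┃               
                    ┃   [ ] co┃               
                    ┃   [x] in┃               
                    ┃   [x] ro┃               
                    ┃   [x] se┃               
                    ┃   [x] wo┃               
                    ┃   [ ] ha┃               
                    ┗━━━━━━━━━┃               
                              ┃               
                              ┗━━━━━━━━━━━━━━━


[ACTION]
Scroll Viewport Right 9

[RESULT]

                                              
                                              
                                              
           ┏━━━━━━━━━━━━━━━━━━━━┓             
           ┃ CheckboxTree       ┃             
           ┠─────────┏━━━━━━━━━━━━━━━━━━━━━━━━
           ┃>[-] proj┃ DrawingCanvas          
           ┃   [x] ca┠────────────────────────
           ┃   [x] da┃+                       
           ┃   [ ] se┃                        
           ┃   [ ] co┃                        
           ┃   [x] in┃                        
           ┃   [x] ro┃                        
           ┃   [x] se┃                        
           ┃   [x] wo┃                        
           ┃   [ ] ha┃                        
           ┗━━━━━━━━━┃                        
                     ┃                        
                     ┗━━━━━━━━━━━━━━━━━━━━━━━━
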